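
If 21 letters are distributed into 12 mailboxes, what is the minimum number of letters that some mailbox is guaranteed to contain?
2

Working:
Pigeonhole: ⌈21/12⌉ = 2.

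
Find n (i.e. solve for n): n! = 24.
4

n! is strictly increasing. 2! = 2, 3! = 6, 4! = 24 ✓. So n = 4.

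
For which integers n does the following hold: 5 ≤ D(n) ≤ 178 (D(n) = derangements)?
4, 5

Reasoning: Using D(n) = (n−1)[D(n−1) + D(n−2)] with D(1)=0, D(2)=1: D(3)=2; D(4)=9; D(5)=44; D(6)=265. So valid n = 4, 5.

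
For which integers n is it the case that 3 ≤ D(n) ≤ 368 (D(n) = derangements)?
4, 5, 6

Explanation: Using D(n) = (n−1)[D(n−1) + D(n−2)] with D(1)=0, D(2)=1: D(3)=2; D(4)=9; D(5)=44; D(6)=265; D(7)=1,854. So valid n = 4, 5, 6.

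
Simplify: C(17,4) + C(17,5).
8,568

Explanation: By Pascal's identity: C(18,5) = 8,568.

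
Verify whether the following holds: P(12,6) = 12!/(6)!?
True

Reasoning: Permutation formula P(n,k) = n!/(n-k)!: 12!/6! = 479,001,600/720 = 665,280 = P(12,6). The statement holds.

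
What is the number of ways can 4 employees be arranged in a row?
24

Reasoning: Arrangements of 4 distinct objects: 4! = 24.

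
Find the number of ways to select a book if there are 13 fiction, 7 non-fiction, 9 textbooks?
29

Explanation: By the addition principle: 13 + 7 + 9 = 29.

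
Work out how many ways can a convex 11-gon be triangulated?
4,862

Solution: Using the Catalan number formula: C_n = C(2n, n) / (n+1)
C_9 = C(18, 9) / (9+1)
     = 48620 / 10
     = 4,862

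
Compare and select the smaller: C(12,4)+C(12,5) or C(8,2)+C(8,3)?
C(8,2)+C(8,3)
First=1,287, Second=84.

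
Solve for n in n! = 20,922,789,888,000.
16

Solution: n! is strictly increasing. 14! = 87,178,291,200, 15! = 1,307,674,368,000, 16! = 20,922,789,888,000 ✓. So n = 16.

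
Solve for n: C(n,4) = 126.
C(n,4) = n(n−1)(n−2)(n−3)/4! is increasing in n, and n(n−1)(n−2)(n−3) = 4!·126 = 3,024 ≈ (n−1.5)^4 gives n ≈ 8.9. Check: C(7,4) = 35, C(8,4) = 70, C(9,4) = 126 ✓. So n = 9.

Answer: 9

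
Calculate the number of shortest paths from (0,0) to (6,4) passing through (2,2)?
To (2,2): C(4,2)=6. From there: C(6,4)=15. Total: 90.
Final answer: 90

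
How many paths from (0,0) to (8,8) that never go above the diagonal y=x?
1,430

Working:
Counted by the Catalan number C_8: C_8 = C(16,8)/(8+1) = 12,870/9 = 1,430.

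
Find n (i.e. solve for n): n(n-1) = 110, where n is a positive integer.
11

Explanation: n² − n − 110 = 0, so n = (1 ± √(1 + 4·110))/2 = (1 ± √441)/2 = (1 ± 21)/2, i.e. n = 11 or n = -10. Taking the positive root, n = 11 (check: 11×10 = 110).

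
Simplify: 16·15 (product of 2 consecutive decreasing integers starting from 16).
This is P(16,2) = 16!/(14)! = 240.
Final answer: 240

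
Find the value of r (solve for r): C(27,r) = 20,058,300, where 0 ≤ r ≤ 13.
13

Working:
C(27,r) is increasing for 0 ≤ r ≤ 13. Stepping up (C(27,r+1) = C(27,r)·(27−r)/(r+1)): C(27,1) = 27, C(27,2) = 351, C(27,3) = 2,925, C(27,4) = 17,550, C(27,5) = 80,730, C(27,6) = 296,010, C(27,7) = 888,030, C(27,8) = 2,220,075, C(27,9) = 4,686,825, C(27,10) = 8,436,285, C(27,11) = 13,037,895, C(27,12) = 17,383,860, C(27,13) = 20,058,300 ✓. So r = 13.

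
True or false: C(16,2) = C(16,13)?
C(16,2) = 120 but C(16,13) = 560; symmetry gives C(16,2) = C(16,14), not C(16,13).
Final answer: False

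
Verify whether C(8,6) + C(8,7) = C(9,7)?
True
Pascal's identity: LHS = 28 + 8 = 36; RHS = C(9,7) = 36. Both sides agree, so the statement holds.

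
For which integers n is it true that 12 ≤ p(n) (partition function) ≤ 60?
7, 8, 9, 10, 11

Reasoning: Tabulating p(n) via p(n) = p(n−1) + p(n−2) − p(n−5) − p(n−7) + …: p(6)=11; p(7)=15; p(8)=22; p(9)=30; p(10)=42; p(11)=56; p(12)=77. So valid n = 7, 8, 9, 10, 11.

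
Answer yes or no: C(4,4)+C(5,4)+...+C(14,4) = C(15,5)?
Yes

Explanation: Hockey stick identity gives Σ = C(15,5) = 3,003; RHS C(15,5) = 3,003.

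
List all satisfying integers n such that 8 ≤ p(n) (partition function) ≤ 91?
6, 7, 8, 9, 10, 11, 12
Tabulating p(n) via p(n) = p(n−1) + p(n−2) − p(n−5) − p(n−7) + …: p(5)=7; p(6)=11; p(7)=15; p(8)=22; p(9)=30; p(10)=42; p(11)=56; p(12)=77; p(13)=101. So valid n = 6, 7, 8, 9, 10, 11, 12.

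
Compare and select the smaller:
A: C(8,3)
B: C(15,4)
A

Solution: A=C(8,3)=56, B=C(15,4)=1,365.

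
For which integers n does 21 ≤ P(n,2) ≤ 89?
6, 7, 8, 9
P(5,2)=20; P(6,2)=30; P(7,2)=42; P(8,2)=56; P(9,2)=72; P(10,2)=90. So valid n = 6, 7, 8, 9.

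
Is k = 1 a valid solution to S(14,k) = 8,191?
No

Explanation: S(14,1) = 1·S(13,1) + S(13,0) = 1·1 + 0 = 1, which does not equal 8,191.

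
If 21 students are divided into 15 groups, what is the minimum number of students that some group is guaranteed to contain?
2

Solution: Pigeonhole: ⌈21/15⌉ = 2.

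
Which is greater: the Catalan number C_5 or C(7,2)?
C_5

C_5 = C(10,5)/(5+1) = 252/6 = 42; C(7,2) = 21.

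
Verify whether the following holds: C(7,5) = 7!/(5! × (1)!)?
False

Reasoning: The correct denominator is 5!×2!, giving C(7,5) = 21; the stated RHS is 7!/(5!×1!) = 42 ≠ 21, so the statement does not hold.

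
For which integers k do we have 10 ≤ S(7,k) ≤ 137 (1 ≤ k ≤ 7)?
2, 6

Reasoning: S(7,1)=1; S(7,2)=63; S(7,3)=301; S(7,4)=350; S(7,5)=140; S(7,6)=21; S(7,7)=1. So valid k = 2, 6.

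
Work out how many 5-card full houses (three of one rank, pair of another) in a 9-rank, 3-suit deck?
216

Triple rank: 9. Triple suits: C(3,3)=1. Pair rank: 8. Pair suits: C(3,2)=3. Total: 216.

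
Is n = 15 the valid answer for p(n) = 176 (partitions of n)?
Yes
Pentagonal recurrence p(n) = p(n−1) + p(n−2) − p(n−5) − p(n−7) + …: p(15) = p(14) + p(13) − p(10) − p(8) + p(3) + p(0) = 135 + 101 − 42 − 22 + 3 + 1 = 176, which equals 176.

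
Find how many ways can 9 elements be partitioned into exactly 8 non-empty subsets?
36

Working:
This equals S(9,8), the Stirling number of the 2nd kind.
Using the Stirling recurrence: S(n,k) = k·S(n-1,k) + S(n-1,k-1)
S(9,8) = 8·S(8,8) + S(8,7)
         = 8·1 + 28
         = 8 + 28
         = 36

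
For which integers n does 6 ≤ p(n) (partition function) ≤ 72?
5, 6, 7, 8, 9, 10, 11

Solution: Tabulating p(n) via p(n) = p(n−1) + p(n−2) − p(n−5) − p(n−7) + …: p(4)=5; p(5)=7; p(6)=11; p(7)=15; p(8)=22; p(9)=30; p(10)=42; p(11)=56; p(12)=77. So valid n = 5, 6, 7, 8, 9, 10, 11.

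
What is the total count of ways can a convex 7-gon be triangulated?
42

Solution: Using the Catalan number formula: C_n = C(2n, n) / (n+1)
C_5 = C(10, 5) / (5+1)
     = 252 / 6
     = 42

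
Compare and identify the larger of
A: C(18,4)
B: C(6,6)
A

Reasoning: A=C(18,4)=3,060, B=C(6,6)=1.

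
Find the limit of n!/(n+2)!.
0

n!/(n+2)! = 1/[(n+1)(n+2)] → 0 as n → ∞.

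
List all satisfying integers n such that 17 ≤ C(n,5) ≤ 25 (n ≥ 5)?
7
C(6,5)=6; C(7,5)=21; C(8,5)=56. So valid n = 7.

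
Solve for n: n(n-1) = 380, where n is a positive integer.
n² − n − 380 = 0, so n = (1 ± √(1 + 4·380))/2 = (1 ± √1,521)/2 = (1 ± 39)/2, i.e. n = 20 or n = -19. Taking the positive root, n = 20 (check: 20×19 = 380).
Final answer: 20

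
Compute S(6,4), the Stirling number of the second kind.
65

Explanation: Using the Stirling recurrence: S(n,k) = k·S(n-1,k) + S(n-1,k-1)
S(6,4) = 4·S(5,4) + S(5,3)
         = 4·10 + 25
         = 40 + 25
         = 65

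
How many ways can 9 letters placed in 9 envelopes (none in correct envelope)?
Using D(n) = (n-1)[D(n-1) + D(n-2)]:
D(9) = (9-1) × [D(8) + D(7)]
      = 8 × [14833 + 1854]
      = 8 × 16687
      = 133,496
Final answer: 133,496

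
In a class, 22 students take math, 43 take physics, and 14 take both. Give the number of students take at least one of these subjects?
51

Explanation: |A∪B| = |A|+|B|-|A∩B| = 22+43-14 = 51.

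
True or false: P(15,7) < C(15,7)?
False
P(15,7) = 32,432,400 and C(15,7) = 6,435; P(n,r) = r! × C(n,r) so P > C whenever r ≥ 2.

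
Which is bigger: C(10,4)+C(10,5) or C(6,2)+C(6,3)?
First=462, Second=35.

Answer: C(10,4)+C(10,5)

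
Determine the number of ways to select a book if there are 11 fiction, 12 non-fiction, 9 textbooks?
32

By the addition principle: 11 + 12 + 9 = 32.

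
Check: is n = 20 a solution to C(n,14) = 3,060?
No

Explanation: C(20,14) = 20·19·18·17·16·15·14·13·12·11·10·9·8·7/14! = 3,379,030,566,912,000/87,178,291,200 = 38,760, which does not equal 3,060.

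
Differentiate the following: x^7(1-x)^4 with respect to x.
Product rule: 7x^{6}(1-x)^{4} + x^7·(-4)(1-x)^{3}.

Answer: 7x^6(1-x)^4 - 4x^7(1-x)^3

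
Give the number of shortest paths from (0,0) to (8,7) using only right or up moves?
Choose 8 rights from 15 moves: C(15,8) = 6,435.

Answer: 6,435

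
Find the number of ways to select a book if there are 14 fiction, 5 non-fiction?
By the addition principle: 14 + 5 = 19.

Answer: 19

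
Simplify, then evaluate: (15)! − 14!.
1,220,496,076,800

Reasoning: (15)! − 14! = (15)·14! − 14! = (15−1)·14! = 14·14! = 1,220,496,076,800.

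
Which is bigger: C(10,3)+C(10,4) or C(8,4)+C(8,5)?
C(10,3)+C(10,4)

Reasoning: First=330, Second=126.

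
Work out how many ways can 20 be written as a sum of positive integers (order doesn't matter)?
627

Reasoning: Pentagonal recurrence p(n) = p(n−1) + p(n−2) − p(n−5) − p(n−7) + …: p(20) = p(19) + p(18) − p(15) − p(13) + p(8) + p(5) = 490 + 385 − 176 − 101 + 22 + 7 = 627.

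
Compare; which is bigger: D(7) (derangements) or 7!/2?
7!/2

Explanation: D(7) = (7-1)·[D(6) + D(5)] = 6·[265 + 44] = 1,854; 7!/2 = 5,040/2 = 2,520.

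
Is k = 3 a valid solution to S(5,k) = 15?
No

S(5,3) = 3·S(4,3) + S(4,2) = 3·6 + 7 = 25, which does not equal 15.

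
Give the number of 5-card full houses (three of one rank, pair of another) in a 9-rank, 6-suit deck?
21,600
Triple rank: 9. Triple suits: C(6,3)=20. Pair rank: 8. Pair suits: C(6,2)=15. Total: 21,600.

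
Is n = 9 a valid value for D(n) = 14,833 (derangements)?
No

D(9) = (9-1)·[D(8) + D(7)] = 8·[14,833 + 1,854] = 133,496, which does not equal 14,833.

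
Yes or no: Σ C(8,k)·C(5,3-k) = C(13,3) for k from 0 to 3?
Vandermonde's identity gives C(13,3) = 286; RHS C(13,3) = 286.

Answer: Yes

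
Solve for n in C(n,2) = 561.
34

Reasoning: C(n,2) = n(n−1)/2! is increasing in n, and n(n−1) = 2!·561 = 1,122 ≈ (n−0.5)^2 gives n ≈ 34.0. Check: C(32,2) = 496, C(33,2) = 528, C(34,2) = 561 ✓. So n = 34.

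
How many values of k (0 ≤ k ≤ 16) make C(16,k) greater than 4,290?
7

Solution: Row 16 is unimodal and symmetric about k=16/2. C(16,4)=1,820 ≤ 4,290; C(16,5)=4,368 > 4,290; by symmetry C(16,k) > 4,290 for k = 5..11. That's 11 - 5 + 1 = 7 values.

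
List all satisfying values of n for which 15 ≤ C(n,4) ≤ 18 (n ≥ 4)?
6

Reasoning: C(5,4)=5; C(6,4)=15; C(7,4)=35. So valid n = 6.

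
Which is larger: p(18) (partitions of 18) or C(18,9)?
Pentagonal recurrence p(n) = p(n−1) + p(n−2) − p(n−5) − p(n−7) + …: p(18) = p(17) + p(16) − p(13) − p(11) + p(6) + p(3) = 297 + 231 − 101 − 56 + 11 + 3 = 385; C(18,9) = 48,620.
Final answer: C(18,9)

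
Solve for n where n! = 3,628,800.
10

n! is strictly increasing. 8! = 40,320, 9! = 362,880, 10! = 3,628,800 ✓. So n = 10.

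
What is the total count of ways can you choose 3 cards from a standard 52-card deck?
22,100

Reasoning: C(52,3) = 22,100.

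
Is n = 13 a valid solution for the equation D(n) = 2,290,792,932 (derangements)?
Yes

D(13) = (13-1)·[D(12) + D(11)] = 12·[176,214,841 + 14,684,570] = 2,290,792,932, which equals 2,290,792,932.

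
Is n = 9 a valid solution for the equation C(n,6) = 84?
Yes

Solution: C(9,6) = 9·8·7·6·5·4/6! = 60,480/720 = 84, which equals 84.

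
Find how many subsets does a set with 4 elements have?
16

Reasoning: Each element can be included or excluded: 2^4 = 16.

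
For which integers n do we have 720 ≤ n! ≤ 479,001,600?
6, 7, 8, 9, 10, 11, 12

Explanation: n! is strictly increasing; 6! = 720 and 12! = 479,001,600, so valid n = 6, 7, 8, 9, 10, 11, 12.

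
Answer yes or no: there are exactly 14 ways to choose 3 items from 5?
C(5,3) = 10 ≠ 14.

Answer: No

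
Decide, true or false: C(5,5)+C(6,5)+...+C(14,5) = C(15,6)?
True

Working:
Hockey stick identity gives Σ = C(15,6) = 5,005; RHS C(15,6) = 5,005.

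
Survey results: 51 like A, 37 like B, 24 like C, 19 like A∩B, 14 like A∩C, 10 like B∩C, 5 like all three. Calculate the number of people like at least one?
|A∪B∪C| = 51+37+24-19-14-10+5 = 74.

Answer: 74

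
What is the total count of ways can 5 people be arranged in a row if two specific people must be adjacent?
Treat pair as unit: (5-1)! arrangements × 2 internal orders = 48.
Final answer: 48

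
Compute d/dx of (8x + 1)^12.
96(8x + 1)^11

Working:
Chain rule: 12(8x+1)^{11} × 8 = 96(8x+1)^{11}.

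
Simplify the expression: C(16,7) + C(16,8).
24,310

Explanation: By Pascal's identity: C(17,8) = 24,310.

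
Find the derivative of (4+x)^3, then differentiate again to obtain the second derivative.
6(4+x)^1

Reasoning: First derivative: 3(4+x)^{2}. Second derivative: 3·2·(4+x)^{1} = 6(4+x)^{1}.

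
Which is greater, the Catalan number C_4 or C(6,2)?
C_4 = C(8,4)/(4+1) = 70/5 = 14; C(6,2) = 15.
Final answer: C(6,2)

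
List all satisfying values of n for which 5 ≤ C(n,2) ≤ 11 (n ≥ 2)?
4, 5

Reasoning: C(3,2)=3; C(4,2)=6; C(5,2)=10; C(6,2)=15. So valid n = 4, 5.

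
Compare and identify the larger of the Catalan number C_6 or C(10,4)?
C(10,4)

Explanation: C_6 = C(12,6)/(6+1) = 924/7 = 132; C(10,4) = 210.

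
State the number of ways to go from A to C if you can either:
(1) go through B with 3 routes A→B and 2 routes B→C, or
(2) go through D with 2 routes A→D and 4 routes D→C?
14

Reasoning: Route via B: 3×2=6. Route via D: 2×4=8. Total: 14.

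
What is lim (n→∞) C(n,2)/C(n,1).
∞

Reasoning: C(n,2)/C(n,1) = (n-1)/2 → ∞ as n → ∞.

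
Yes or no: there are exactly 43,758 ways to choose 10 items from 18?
Yes
C(18,10) = 43,758.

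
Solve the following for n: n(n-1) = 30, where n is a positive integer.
6

Reasoning: n² − n − 30 = 0, so n = (1 ± √(1 + 4·30))/2 = (1 ± √121)/2 = (1 ± 11)/2, i.e. n = 6 or n = -5. Taking the positive root, n = 6 (check: 6×5 = 30).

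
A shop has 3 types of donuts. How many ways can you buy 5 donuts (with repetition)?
21

Stars and bars: C(5+3-1, 5) = C(7, 5) = 21.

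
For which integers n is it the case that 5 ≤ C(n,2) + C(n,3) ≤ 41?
4, 5, 6

Solution: C(3,2)+C(3,3)=4; C(4,2)+C(4,3)=10; C(5,2)+C(5,3)=20; C(6,2)+C(6,3)=35; C(7,2)+C(7,3)=56. So valid n = 4, 5, 6.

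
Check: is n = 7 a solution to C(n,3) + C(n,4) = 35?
C(7,3) + C(7,4) = 35 + 35 = 70, which does not equal 35.

Answer: No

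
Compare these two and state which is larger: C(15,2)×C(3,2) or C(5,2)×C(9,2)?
C(5,2)×C(9,2)

Working:
C(15,2)×C(3,2)=315, C(5,2)×C(9,2)=360.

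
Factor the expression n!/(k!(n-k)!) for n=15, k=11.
This is the binomial coefficient C(15,11) = 1,365.
Final answer: C(15,11) = 1,365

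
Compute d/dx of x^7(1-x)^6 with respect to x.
7x^6(1-x)^6 - 6x^7(1-x)^5

Reasoning: Product rule: 7x^{6}(1-x)^{6} + x^7·(-6)(1-x)^{5}.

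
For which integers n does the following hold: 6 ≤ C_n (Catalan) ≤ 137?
4, 5, 6
C_3=5; C_4=14; C_5=42; C_6=132; C_7=429. So valid n = 4, 5, 6.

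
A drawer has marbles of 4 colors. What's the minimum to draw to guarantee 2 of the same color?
Worst case: 1 of each = 4. One more: 5.

Answer: 5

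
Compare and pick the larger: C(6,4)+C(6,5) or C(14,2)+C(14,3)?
First=21, Second=455.

Answer: C(14,2)+C(14,3)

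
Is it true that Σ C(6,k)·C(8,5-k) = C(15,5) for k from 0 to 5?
False

Vandermonde's identity gives C(14,5) = 2,002; RHS C(15,5) = 3,003.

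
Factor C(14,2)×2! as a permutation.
P(14,2)

Explanation: C(14,2)×2! = [14!/(2!(12)!)]×2! = 14!/(12)! = P(14,2) = 182.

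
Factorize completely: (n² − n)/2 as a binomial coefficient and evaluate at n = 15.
C(n,2); C(15,2) = 105
(n² − n)/2 = n(n−1)/2 = C(n,2). At n = 15: C(15,2) = 105.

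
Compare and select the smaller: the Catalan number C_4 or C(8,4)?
C_4 = C(8,4)/(4+1) = 70/5 = 14; C(8,4) = 70.

Answer: C_4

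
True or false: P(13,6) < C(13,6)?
P(13,6) = 1,235,520 and C(13,6) = 1,716; P(n,r) = r! × C(n,r) so P > C whenever r ≥ 2.

Answer: False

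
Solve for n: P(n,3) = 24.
4

Reasoning: P(n,3) = n(n−1)(n−2) is increasing in n; n(n−1)(n−2) ≈ (n−1)^3 = 24 gives n ≈ 3.9. Check: P(3,3) = 6, P(4,3) = 24 ✓. So n = 4.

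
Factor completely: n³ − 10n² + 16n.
n(n − 2)(n − 8)

Reasoning: n³ − 10n² + 16n = n(n² − 10n + 16) = n(n − 2)(n − 8).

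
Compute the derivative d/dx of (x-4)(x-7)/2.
d/dx[(x-4)(x-7)] = (x-7) + (x-4) = 2x - 11. Dividing by 2 gives (2x - 11)/2.

Answer: (2x - 11)/2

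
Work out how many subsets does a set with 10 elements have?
1,024

Reasoning: Each element can be included or excluded: 2^10 = 1,024.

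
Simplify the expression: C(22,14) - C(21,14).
203,490

Solution: C(22,14) - C(21,14) = C(21,13) = 203,490.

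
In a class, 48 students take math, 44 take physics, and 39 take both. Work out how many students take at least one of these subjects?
53

Solution: |A∪B| = |A|+|B|-|A∩B| = 48+44-39 = 53.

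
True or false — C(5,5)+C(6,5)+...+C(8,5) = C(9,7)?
False

Working:
Hockey stick identity gives Σ = C(9,6) = 84; RHS C(9,7) = 36.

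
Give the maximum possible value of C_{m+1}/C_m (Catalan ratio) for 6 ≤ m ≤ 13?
C_{m+1}/C_m = 2(2m+1)/(m+2), which increases with m. Maximum at m = 13: 2·27/15 = 18/5.

Answer: 18/5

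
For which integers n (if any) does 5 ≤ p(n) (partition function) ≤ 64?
4, 5, 6, 7, 8, 9, 10, 11

Working:
Tabulating p(n) via p(n) = p(n−1) + p(n−2) − p(n−5) − p(n−7) + …: p(3)=3; p(4)=5; p(5)=7; p(6)=11; p(7)=15; p(8)=22; p(9)=30; p(10)=42; p(11)=56; p(12)=77. So valid n = 4, 5, 6, 7, 8, 9, 10, 11.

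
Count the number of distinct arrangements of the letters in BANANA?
60

Solution: Word has 6 letters (B=1, A=3, N=2). Arrangements: 6!/Π(k!) = 60.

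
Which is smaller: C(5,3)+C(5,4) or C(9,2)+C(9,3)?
C(5,3)+C(5,4)

Reasoning: First=15, Second=120.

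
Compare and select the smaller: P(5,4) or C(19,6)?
P(5,4)

Solution: P(5,4)=120, C(19,6)=27,132.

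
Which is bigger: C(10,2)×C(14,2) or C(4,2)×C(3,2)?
C(10,2)×C(14,2)

Solution: C(10,2)×C(14,2)=4,095, C(4,2)×C(3,2)=18.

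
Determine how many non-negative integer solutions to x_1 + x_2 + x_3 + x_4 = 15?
816

Solution: C(15+4-1, 4-1) = 816.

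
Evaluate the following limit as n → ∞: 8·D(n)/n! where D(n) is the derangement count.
8/e

Reasoning: D(n)/n! → 1/e, so 8·D(n)/n! → 8/e.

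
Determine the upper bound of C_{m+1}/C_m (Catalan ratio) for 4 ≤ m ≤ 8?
17/5

Explanation: C_{m+1}/C_m = 2(2m+1)/(m+2), which increases with m. Maximum at m = 8: 2·17/10 = 17/5.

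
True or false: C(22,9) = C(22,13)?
True
C(22,9) = C(22,22-9) by the symmetry property; both equal 497,420.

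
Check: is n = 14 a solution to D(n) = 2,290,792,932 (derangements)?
D(14) = (14-1)·[D(13) + D(12)] = 13·[2,290,792,932 + 176,214,841] = 32,071,101,049, which does not equal 2,290,792,932.
Final answer: No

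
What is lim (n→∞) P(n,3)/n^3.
P(n,3) = n(n-1)(n-2) ≈ n^3 for large n. Limit = 1.

Answer: 1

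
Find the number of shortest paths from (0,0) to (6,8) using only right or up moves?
3,003

Solution: Choose 6 rights from 14 moves: C(14,6) = 3,003.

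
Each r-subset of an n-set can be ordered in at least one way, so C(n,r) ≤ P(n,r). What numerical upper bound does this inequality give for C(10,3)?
P(10,3) = 10·9·8 = 720, so C(10,3) ≤ 720. (The bound is loose by a factor of 3! = 6: C(10,3) = 720/6 = 120.)
Final answer: 720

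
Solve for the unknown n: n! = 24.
n! is strictly increasing. 2! = 2, 3! = 6, 4! = 24 ✓. So n = 4.

Answer: 4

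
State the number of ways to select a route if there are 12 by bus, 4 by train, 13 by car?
29
By the addition principle: 12 + 4 + 13 = 29.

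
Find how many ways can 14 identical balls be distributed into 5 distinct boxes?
C(14+5-1, 5-1) = C(18, 4) = 3,060.

Answer: 3,060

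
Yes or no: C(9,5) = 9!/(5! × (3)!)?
No

Explanation: The correct denominator is 5!×4!, giving C(9,5) = 126; the stated RHS is 9!/(5!×3!) = 504 ≠ 126, so the statement does not hold.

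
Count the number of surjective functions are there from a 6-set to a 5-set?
1,800

Onto functions = 5! × S(6,5)
First compute S(6,5) via recurrence:
Using the Stirling recurrence: S(n,k) = k·S(n-1,k) + S(n-1,k-1)
S(6,5) = 5·S(5,5) + S(5,4)
         = 5·1 + 10
         = 5 + 10
         = 15
Then: 120 × 15 = 1,800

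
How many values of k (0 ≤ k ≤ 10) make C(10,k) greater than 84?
5

Explanation: Row 10 is unimodal and symmetric about k=10/2. C(10,2)=45 ≤ 84; C(10,3)=120 > 84; by symmetry C(10,k) > 84 for k = 3..7. That's 7 - 3 + 1 = 5 values.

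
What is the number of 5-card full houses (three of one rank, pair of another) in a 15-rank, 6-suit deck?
Triple rank: 15. Triple suits: C(6,3)=20. Pair rank: 14. Pair suits: C(6,2)=15. Total: 63,000.
Final answer: 63,000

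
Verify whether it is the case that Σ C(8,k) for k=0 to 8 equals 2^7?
False

Working:
Binomial theorem: Σ C(8,k) = (1+1)^8 = 2^8 = 256; RHS 2^7 = 128.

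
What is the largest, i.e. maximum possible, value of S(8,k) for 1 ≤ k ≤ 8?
1,701

Reasoning: Row S(8,k) for k = 1..8 (via S(n,k) = k·S(n−1,k) + S(n−1,k−1)): 1, 127, 966, 1,701, 1,050, 266, 28, 1. The row is unimodal; maximum at k = 4: 1,701.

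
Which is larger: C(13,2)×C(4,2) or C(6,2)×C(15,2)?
C(6,2)×C(15,2)

Explanation: C(13,2)×C(4,2)=468, C(6,2)×C(15,2)=1,575.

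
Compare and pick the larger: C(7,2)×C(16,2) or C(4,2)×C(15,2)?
C(7,2)×C(16,2)

Reasoning: C(7,2)×C(16,2)=2,520, C(4,2)×C(15,2)=630.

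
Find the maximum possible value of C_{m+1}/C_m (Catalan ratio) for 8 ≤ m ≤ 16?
C_{m+1}/C_m = 2(2m+1)/(m+2), which increases with m. Maximum at m = 16: 2·33/18 = 11/3.
Final answer: 11/3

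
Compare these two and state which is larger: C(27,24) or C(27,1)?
C(27,24)

Explanation: C(27,24)=2,925, C(27,1)=27.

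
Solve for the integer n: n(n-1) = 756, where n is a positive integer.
n² − n − 756 = 0, so n = (1 ± √(1 + 4·756))/2 = (1 ± √3,025)/2 = (1 ± 55)/2, i.e. n = 28 or n = -27. Taking the positive root, n = 28 (check: 28×27 = 756).

Answer: 28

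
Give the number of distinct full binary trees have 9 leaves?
1,430

Solution: Using the Catalan number formula: C_n = C(2n, n) / (n+1)
C_8 = C(16, 8) / (8+1)
     = 12870 / 9
     = 1,430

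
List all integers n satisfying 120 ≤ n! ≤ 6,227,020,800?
5, 6, 7, 8, 9, 10, 11, 12, 13

Solution: n! is strictly increasing; 5! = 120 and 13! = 6,227,020,800, so valid n = 5, 6, 7, 8, 9, 10, 11, 12, 13.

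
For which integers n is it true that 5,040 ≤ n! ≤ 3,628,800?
7, 8, 9, 10

Solution: n! is strictly increasing; 7! = 5,040 and 10! = 3,628,800, so valid n = 7, 8, 9, 10.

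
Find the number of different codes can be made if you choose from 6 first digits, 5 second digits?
By the multiplication principle: 6 × 5 = 30.
Final answer: 30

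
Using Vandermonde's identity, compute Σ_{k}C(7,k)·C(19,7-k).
= C(7+19,7) = C(26,7) = 657,800.

Answer: 657,800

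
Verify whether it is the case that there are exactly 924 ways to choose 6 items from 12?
C(12,6) = 924.

Answer: True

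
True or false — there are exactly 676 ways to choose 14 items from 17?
False

Working:
C(17,14) = 680 ≠ 676.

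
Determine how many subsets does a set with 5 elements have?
32

Working:
Each element can be included or excluded: 2^5 = 32.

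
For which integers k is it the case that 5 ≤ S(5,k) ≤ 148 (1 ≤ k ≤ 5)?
2, 3, 4

Explanation: S(5,1)=1; S(5,2)=15; S(5,3)=25; S(5,4)=10; S(5,5)=1. So valid k = 2, 3, 4.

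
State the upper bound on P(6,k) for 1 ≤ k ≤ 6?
720

P(6,k) increases in k, so maximum at k = 6: 6! = 720.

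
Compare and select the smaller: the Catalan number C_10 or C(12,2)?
C(12,2)

Explanation: C_10 = C(20,10)/(10+1) = 184,756/11 = 16,796; C(12,2) = 66.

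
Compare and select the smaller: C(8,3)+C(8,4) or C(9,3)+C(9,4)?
C(8,3)+C(8,4)

Solution: First=126, Second=210.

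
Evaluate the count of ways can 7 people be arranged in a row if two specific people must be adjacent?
1,440

Reasoning: Treat pair as unit: (7-1)! arrangements × 2 internal orders = 1,440.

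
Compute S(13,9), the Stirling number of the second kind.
359,502

Explanation: Using the Stirling recurrence: S(n,k) = k·S(n-1,k) + S(n-1,k-1)
S(13,9) = 9·S(12,9) + S(12,8)
         = 9·22275 + 159027
         = 200475 + 159027
         = 359,502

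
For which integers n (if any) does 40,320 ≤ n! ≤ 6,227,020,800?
8, 9, 10, 11, 12, 13

Explanation: n! is strictly increasing; 8! = 40,320 and 13! = 6,227,020,800, so valid n = 8, 9, 10, 11, 12, 13.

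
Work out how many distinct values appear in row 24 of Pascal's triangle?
13

Solution: Row 24 has entries C(24,0)..C(24,24); by symmetry C(24,k)=C(24,24-k), giving 13 distinct values.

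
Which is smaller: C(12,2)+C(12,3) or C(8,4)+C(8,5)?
C(8,4)+C(8,5)

First=286, Second=126.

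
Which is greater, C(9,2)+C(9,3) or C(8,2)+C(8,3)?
First=120, Second=84.

Answer: C(9,2)+C(9,3)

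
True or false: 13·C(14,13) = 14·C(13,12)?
True

Absorption identity k·C(n,k) = n·C(n-1,k-1). LHS = 13·14 = 182; RHS = 14·13 = 182.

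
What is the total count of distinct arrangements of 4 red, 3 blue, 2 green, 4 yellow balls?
Multinomial: 13!/(4! × 3! × 2! × 4!) = 900,900.

Answer: 900,900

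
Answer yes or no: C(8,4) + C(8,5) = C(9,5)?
Yes

Pascal's identity: LHS = 70 + 56 = 126; RHS = C(9,5) = 126. Both sides agree, so the statement holds.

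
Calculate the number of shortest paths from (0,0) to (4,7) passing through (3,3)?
To (3,3): C(6,3)=20. From there: C(5,1)=5. Total: 100.

Answer: 100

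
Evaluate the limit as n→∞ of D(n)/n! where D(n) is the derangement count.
1/e
D(n)/n! → 1/e ≈ 0.3679 as n → ∞.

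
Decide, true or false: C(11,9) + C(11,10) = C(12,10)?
True
Pascal's identity: LHS = 55 + 11 = 66; RHS = C(12,10) = 66. Both sides agree, so the statement holds.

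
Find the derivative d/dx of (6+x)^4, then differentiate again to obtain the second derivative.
12(6+x)^2

Working:
First derivative: 4(6+x)^{3}. Second derivative: 4·3·(6+x)^{2} = 12(6+x)^{2}.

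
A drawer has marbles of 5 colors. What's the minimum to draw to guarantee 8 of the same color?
36

Reasoning: Worst case: 7 of each = 35. One more: 36.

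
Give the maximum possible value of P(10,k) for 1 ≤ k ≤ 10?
3,628,800

Explanation: P(10,k) increases in k, so maximum at k = 10: 10! = 3,628,800.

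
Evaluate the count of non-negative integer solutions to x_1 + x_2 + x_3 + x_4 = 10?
286

Solution: C(10+4-1, 4-1) = 286.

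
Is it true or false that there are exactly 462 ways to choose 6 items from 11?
True

C(11,6) = 462.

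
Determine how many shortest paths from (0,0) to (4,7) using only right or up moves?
330

Working:
Choose 4 rights from 11 moves: C(11,4) = 330.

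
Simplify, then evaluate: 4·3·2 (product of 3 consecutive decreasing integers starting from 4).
24

Explanation: This is P(4,3) = 4!/(1)! = 24.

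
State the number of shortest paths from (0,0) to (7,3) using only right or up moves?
Choose 7 rights from 10 moves: C(10,7) = 120.

Answer: 120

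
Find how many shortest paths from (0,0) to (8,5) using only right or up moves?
1,287

Explanation: Choose 8 rights from 13 moves: C(13,8) = 1,287.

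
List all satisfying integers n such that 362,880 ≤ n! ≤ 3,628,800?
9, 10

n! is strictly increasing; 9! = 362,880 and 10! = 3,628,800, so valid n = 9, 10.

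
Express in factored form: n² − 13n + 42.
(n − 6)(n − 7)
Seek roots whose sum is 13 and product is 42: (6, 7). So n² − 13n + 42 = (n − 6)(n − 7).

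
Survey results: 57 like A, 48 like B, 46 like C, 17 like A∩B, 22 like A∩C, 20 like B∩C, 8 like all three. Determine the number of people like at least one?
100

Working:
|A∪B∪C| = 57+48+46-17-22-20+8 = 100.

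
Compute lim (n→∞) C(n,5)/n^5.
1/120

Solution: C(n,5) ≈ n^5/5! for large n. Limit = 1/5! = 1/120.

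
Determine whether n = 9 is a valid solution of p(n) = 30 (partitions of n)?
Pentagonal recurrence p(n) = p(n−1) + p(n−2) − p(n−5) − p(n−7) + …: p(9) = p(8) + p(7) − p(4) − p(2) = 22 + 15 − 5 − 2 = 30, which equals 30.

Answer: Yes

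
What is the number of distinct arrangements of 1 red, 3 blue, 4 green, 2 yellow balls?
Multinomial: 10!/(1! × 3! × 4! × 2!) = 12,600.
Final answer: 12,600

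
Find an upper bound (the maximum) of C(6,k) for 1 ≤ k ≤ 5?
20

Explanation: C(6,k) is maximised at the centre of the row: C(6,3) = 20.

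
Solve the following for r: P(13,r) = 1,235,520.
6

Explanation: P(13,r) = 13·12·…·(13−r+1), a product of r factors. Multiplying down from 13: 13 = 13; 13·12 = 156; 13·12·11 = 1,716; 13·12·11·10 = 17,160; 13·12·11·10·9 = 154,440; 13·12·11·10·9·8 = 1,235,520 ✓ (6 factors). So r = 6.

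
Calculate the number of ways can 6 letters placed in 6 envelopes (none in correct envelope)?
265

Solution: Using D(n) = (n-1)[D(n-1) + D(n-2)]:
D(6) = (6-1) × [D(5) + D(4)]
      = 5 × [44 + 9]
      = 5 × 53
      = 265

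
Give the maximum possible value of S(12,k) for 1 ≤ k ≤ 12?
1,379,400
Row S(12,k) for k = 1..12 (via S(n,k) = k·S(n−1,k) + S(n−1,k−1)): 1, 2,047, 86,526, 611,501, 1,379,400, 1,323,652, 627,396, 159,027, 22,275, 1,705, 66, 1. The row is unimodal; maximum at k = 5: 1,379,400.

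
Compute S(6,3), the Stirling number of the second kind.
Using the Stirling recurrence: S(n,k) = k·S(n-1,k) + S(n-1,k-1)
S(6,3) = 3·S(5,3) + S(5,2)
         = 3·25 + 15
         = 75 + 15
         = 90
Final answer: 90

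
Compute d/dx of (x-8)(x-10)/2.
d/dx[(x-8)(x-10)] = (x-10) + (x-8) = 2x - 18. Dividing by 2 gives (2x - 18)/2.

Answer: (2x - 18)/2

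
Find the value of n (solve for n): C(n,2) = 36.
9

Reasoning: C(n,2) = n(n−1)/2! is increasing in n, and n(n−1) = 2!·36 = 72 ≈ (n−0.5)^2 gives n ≈ 9.0. Check: C(7,2) = 21, C(8,2) = 28, C(9,2) = 36 ✓. So n = 9.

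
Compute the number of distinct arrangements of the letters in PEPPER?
60

Word has 6 letters (P=3, E=2, R=1). Arrangements: 6!/Π(k!) = 60.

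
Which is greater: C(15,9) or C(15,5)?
C(15,9)

Reasoning: C(15,9)=5,005, C(15,5)=3,003.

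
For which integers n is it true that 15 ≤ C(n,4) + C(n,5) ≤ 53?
6

Reasoning: C(5,4)+C(5,5)=6; C(6,4)+C(6,5)=21; C(7,4)+C(7,5)=56. So valid n = 6.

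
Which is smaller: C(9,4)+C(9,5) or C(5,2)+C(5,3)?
C(5,2)+C(5,3)

Working:
First=252, Second=20.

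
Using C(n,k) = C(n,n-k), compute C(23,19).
8,855

Working:
C(23,19) = C(23,4) = 8,855.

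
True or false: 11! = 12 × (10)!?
False

Solution: 11! = 11 × 10! = 39,916,800, but 12 × 10! = 43,545,600.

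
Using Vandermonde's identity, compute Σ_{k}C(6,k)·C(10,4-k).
1,820

Reasoning: = C(6+10,4) = C(16,4) = 1,820.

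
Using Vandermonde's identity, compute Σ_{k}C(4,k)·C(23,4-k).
= C(4+23,4) = C(27,4) = 17,550.

Answer: 17,550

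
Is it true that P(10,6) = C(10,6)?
False

Working:
P(10,6) = 151,200 but C(10,6) = 210; they differ by a factor of 6! = 720, so the statement does not hold.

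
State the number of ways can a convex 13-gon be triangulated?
58,786
Using the Catalan number formula: C_n = C(2n, n) / (n+1)
C_11 = C(22, 11) / (11+1)
     = 705432 / 12
     = 58,786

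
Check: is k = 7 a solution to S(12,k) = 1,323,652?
S(12,7) = 7·S(11,7) + S(11,6) = 7·63,987 + 179,487 = 627,396, which does not equal 1,323,652.
Final answer: No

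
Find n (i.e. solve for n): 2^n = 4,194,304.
22

Working:
4,194,304 = 1,024 × 1,024 × 4 = 2^10 × 2^10 × 2^2 = 2^22, so n = 22.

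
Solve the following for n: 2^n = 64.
6

Reasoning: 2^6 = 64, so n = 6.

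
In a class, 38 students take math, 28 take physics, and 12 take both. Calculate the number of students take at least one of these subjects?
54

Reasoning: |A∪B| = |A|+|B|-|A∩B| = 38+28-12 = 54.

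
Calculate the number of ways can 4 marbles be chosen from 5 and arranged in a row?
120

Working:
P(5,4) = 5!/(5-4)! = 120.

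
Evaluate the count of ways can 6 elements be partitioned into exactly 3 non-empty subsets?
90

Explanation: This equals S(6,3), the Stirling number of the 2nd kind.
Using the Stirling recurrence: S(n,k) = k·S(n-1,k) + S(n-1,k-1)
S(6,3) = 3·S(5,3) + S(5,2)
         = 3·25 + 15
         = 75 + 15
         = 90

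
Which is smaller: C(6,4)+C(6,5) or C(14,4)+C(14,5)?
C(6,4)+C(6,5)

Explanation: First=21, Second=3,003.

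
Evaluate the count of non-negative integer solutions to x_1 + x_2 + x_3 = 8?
45

Working:
C(8+3-1, 3-1) = 45.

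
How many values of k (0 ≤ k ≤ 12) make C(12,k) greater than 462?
Row 12 is unimodal and symmetric about k=12/2. C(12,3)=220 ≤ 462; C(12,4)=495 > 462; by symmetry C(12,k) > 462 for k = 4..8. That's 8 - 4 + 1 = 5 values.

Answer: 5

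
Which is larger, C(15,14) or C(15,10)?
C(15,10)

Explanation: C(15,14)=15, C(15,10)=3,003.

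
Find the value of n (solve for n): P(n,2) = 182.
14

Working:
P(n,2) = n(n−1) is increasing in n; n(n−1) ≈ (n−0.5)^2 = 182 gives n ≈ 14.0. Check: P(12,2) = 132, P(13,2) = 156, P(14,2) = 182 ✓. So n = 14.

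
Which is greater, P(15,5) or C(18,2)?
P(15,5)
P(15,5)=360,360, C(18,2)=153.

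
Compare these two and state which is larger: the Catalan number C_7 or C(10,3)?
C_7

Reasoning: C_7 = C(14,7)/(7+1) = 3,432/8 = 429; C(10,3) = 120.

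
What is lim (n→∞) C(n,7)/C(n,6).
∞

Reasoning: C(n,7)/C(n,6) = (n-6)/7 → ∞ as n → ∞.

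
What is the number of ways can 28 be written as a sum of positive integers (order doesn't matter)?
Pentagonal recurrence p(n) = p(n−1) + p(n−2) − p(n−5) − p(n−7) + …: p(28) = p(27) + p(26) − p(23) − p(21) + p(16) + p(13) − p(6) − p(2) = 3,010 + 2,436 − 1,255 − 792 + 231 + 101 − 11 − 2 = 3,718.

Answer: 3,718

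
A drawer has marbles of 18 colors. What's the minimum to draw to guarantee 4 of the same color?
55

Worst case: 3 of each = 54. One more: 55.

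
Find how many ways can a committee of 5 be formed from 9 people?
126
C(9,5) = 9! / (5! × (9-5)!)
         = 9! / (5! × 4!)
         = 126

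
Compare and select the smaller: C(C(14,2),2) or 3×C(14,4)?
C(C(14,2),2)=4,095, 3×C(14,4)=3,003.

Answer: 3×C(14,4)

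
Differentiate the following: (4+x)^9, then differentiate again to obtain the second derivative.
72(4+x)^7
First derivative: 9(4+x)^{8}. Second derivative: 9·8·(4+x)^{7} = 72(4+x)^{7}.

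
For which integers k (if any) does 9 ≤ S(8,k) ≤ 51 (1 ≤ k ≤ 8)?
7

Solution: S(8,1)=1; S(8,2)=127; S(8,3)=966; S(8,4)=1,701; S(8,5)=1,050; S(8,6)=266; S(8,7)=28; S(8,8)=1. So valid k = 7.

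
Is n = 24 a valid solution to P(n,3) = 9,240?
No

Explanation: P(24,3) = 24·23·22 = 12,144, which does not equal 9,240.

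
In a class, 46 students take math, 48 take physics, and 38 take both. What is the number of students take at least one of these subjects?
56

Reasoning: |A∪B| = |A|+|B|-|A∩B| = 46+48-38 = 56.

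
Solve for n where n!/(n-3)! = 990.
11

n!/(n-3)! = n×(n-1)×(n-2), a product of 3 consecutive integers ≈ (n−1)^3. 990^(1/3) + 1 ≈ 11.0; check n = 11: 11×10×9 = 990 ✓. So n = 11.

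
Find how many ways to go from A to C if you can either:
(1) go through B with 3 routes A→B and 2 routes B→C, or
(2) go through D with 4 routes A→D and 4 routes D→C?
22
Route via B: 3×2=6. Route via D: 4×4=16. Total: 22.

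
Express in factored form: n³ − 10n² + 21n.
n(n − 3)(n − 7)
n³ − 10n² + 21n = n(n² − 10n + 21) = n(n − 3)(n − 7).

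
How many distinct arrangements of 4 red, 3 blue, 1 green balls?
Multinomial: 8!/(4! × 3! × 1!) = 280.

Answer: 280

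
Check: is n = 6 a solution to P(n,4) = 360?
Yes

Explanation: P(6,4) = 6·5·4·3 = 360, which equals 360.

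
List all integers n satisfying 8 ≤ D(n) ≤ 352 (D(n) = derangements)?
Using D(n) = (n−1)[D(n−1) + D(n−2)] with D(1)=0, D(2)=1: D(3)=2; D(4)=9; D(5)=44; D(6)=265; D(7)=1,854. So valid n = 4, 5, 6.
Final answer: 4, 5, 6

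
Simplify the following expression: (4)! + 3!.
30

Solution: (4)! + 3! = (4)·3! + 3! = (4+1)·3! = 5·3! = 30.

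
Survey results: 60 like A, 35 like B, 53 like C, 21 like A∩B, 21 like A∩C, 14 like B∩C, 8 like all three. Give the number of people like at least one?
100

Working:
|A∪B∪C| = 60+35+53-21-21-14+8 = 100.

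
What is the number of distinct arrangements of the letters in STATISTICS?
50,400

Working:
Word has 10 letters (S=3, T=3, A=1, I=2, C=1). Arrangements: 10!/Π(k!) = 50,400.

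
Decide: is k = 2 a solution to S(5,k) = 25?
S(5,2) = 2·S(4,2) + S(4,1) = 2·7 + 1 = 15, which does not equal 25.
Final answer: No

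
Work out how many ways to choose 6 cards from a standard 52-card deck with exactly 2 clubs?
6,415,578

Working:
13 clubs and 39 non-clubs: C(13,2) × C(39,4) = 78 × 82251 = 6,415,578.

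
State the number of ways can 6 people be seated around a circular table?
120

Reasoning: Circular arrangements: (6-1)! = 120.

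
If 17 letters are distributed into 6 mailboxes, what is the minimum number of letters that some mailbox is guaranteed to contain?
Pigeonhole: ⌈17/6⌉ = 3.
Final answer: 3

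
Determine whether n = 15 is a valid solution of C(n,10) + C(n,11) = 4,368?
Yes

Working:
C(15,10) + C(15,11) = 3,003 + 1,365 = 4,368, which equals 4,368.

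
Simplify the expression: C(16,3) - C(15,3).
105

Explanation: C(16,3) - C(15,3) = C(15,2) = 105.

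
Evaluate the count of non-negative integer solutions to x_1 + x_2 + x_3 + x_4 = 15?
816

Working:
C(15+4-1, 4-1) = 816.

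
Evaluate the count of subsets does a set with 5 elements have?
32

Reasoning: Each element can be included or excluded: 2^5 = 32.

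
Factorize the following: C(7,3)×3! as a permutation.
P(7,3)

Solution: C(7,3)×3! = [7!/(3!(4)!)]×3! = 7!/(4)! = P(7,3) = 210.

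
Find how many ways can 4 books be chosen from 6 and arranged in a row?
360

P(6,4) = 6!/(6-4)! = 360.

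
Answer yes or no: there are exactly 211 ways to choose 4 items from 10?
No

C(10,4) = 210 ≠ 211.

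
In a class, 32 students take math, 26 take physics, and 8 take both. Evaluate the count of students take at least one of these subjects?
50

Solution: |A∪B| = |A|+|B|-|A∩B| = 32+26-8 = 50.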